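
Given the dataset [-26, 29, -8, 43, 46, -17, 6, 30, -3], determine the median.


First, sort the list: [-26, -17, -8, -3, 6, 29, 30, 43, 46]
The list has 9 elements (odd count).
The middle index is 4 (0-based), and the element there is 6.
Final answer: 6


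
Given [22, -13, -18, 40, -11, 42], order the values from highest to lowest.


Original list: [22, -13, -18, 40, -11, 42]
Repeatedly take the largest remaining element:
  Remaining [22, -13, -18, 40, -11, 42] -> largest is 42
  Remaining [22, -13, -18, 40, -11] -> largest is 40
  Remaining [22, -13, -18, -11] -> largest is 22
  Remaining [-13, -18, -11] -> largest is -11
  Remaining [-13, -18] -> largest is -13
  Remaining [-18] -> largest is -18
Collecting the picks in order gives the descending list.
Final answer: [42, 40, 22, -11, -13, -18]


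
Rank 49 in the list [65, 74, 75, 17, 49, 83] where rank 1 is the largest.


Sort descending: [83, 75, 74, 65, 49, 17]
Find 49 in the sorted list.
49 is at position 5.
Final answer: 5


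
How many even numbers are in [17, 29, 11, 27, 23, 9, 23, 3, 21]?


Check each element:
  17 is odd
  29 is odd
  11 is odd
  27 is odd
  23 is odd
  9 is odd
  23 is odd
  3 is odd
  21 is odd
Evens: []
Count of evens = 0
Final answer: 0


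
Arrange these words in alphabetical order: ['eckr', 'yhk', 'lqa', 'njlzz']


Compare strings character by character (the first differing letter decides):
  'eckr' < 'lqa' since 'e' < 'l' at position 1
  'lqa' < 'njlzz' since 'l' < 'n' at position 1
  'njlzz' < 'yhk' since 'n' < 'y' at position 1
Chaining these comparisons gives the alphabetical order.
Final answer: ['eckr', 'lqa', 'njlzz', 'yhk']


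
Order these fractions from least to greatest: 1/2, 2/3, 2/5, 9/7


Convert to decimal for comparison:
  1/2 = 0.5
  2/3 = 0.6667
  2/5 = 0.4
  9/7 = 1.2857
Decimals in increasing order: 0.4 < 0.5 < 0.6667 < 1.2857
Writing each back as its fraction gives the sorted order.
Final answer: 2/5, 1/2, 2/3, 9/7


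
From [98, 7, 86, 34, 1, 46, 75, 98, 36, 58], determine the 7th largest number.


Sort descending: [98, 98, 86, 75, 58, 46, 36, 34, 7, 1]
The 7th element (1-indexed) is at index 6.
Value = 36
Final answer: 36


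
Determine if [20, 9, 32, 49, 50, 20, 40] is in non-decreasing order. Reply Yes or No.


Check consecutive pairs:
  20 <= 9? False
  9 <= 32? True
  32 <= 49? True
  49 <= 50? True
  50 <= 20? False
  20 <= 40? True
2 consecutive pair(s) are out of order, so the list is not sorted.
Final answer: No


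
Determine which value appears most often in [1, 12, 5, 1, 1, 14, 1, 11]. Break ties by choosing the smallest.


Count the frequency of each value:
  1 appears 4 time(s)
  5 appears 1 time(s)
  11 appears 1 time(s)
  12 appears 1 time(s)
  14 appears 1 time(s)
Maximum frequency is 4.
Only 1 reaches that frequency, so it is the mode.
Final answer: 1


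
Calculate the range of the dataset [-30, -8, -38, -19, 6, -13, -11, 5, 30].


Maximum value: 30
Minimum value: -38
Range = 30 - (-38) = 68
Final answer: 68


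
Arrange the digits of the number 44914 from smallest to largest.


The number 44914 has digits: 4, 4, 9, 1, 4
Sorted: 1, 4, 4, 4, 9
Joining the sorted digits gives the result.
Final answer: 14449


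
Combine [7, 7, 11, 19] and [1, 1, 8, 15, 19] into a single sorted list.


List A: [7, 7, 11, 19]
List B: [1, 1, 8, 15, 19]
Repeatedly compare the front elements and take the smaller:
  7 vs 1 -> take 1
  7 vs 1 -> take 1
  7 vs 8 -> take 7
  7 vs 8 -> take 7
  11 vs 8 -> take 8
  11 vs 15 -> take 11
  19 vs 15 -> take 15
  19 vs 19 -> take 19
  A is exhausted; append the rest of B: [19]
Final answer: [1, 1, 7, 7, 8, 11, 15, 19, 19]


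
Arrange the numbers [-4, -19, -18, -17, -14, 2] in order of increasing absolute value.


Compute absolute values:
  |-4| = 4
  |-19| = 19
  |-18| = 18
  |-17| = 17
  |-14| = 14
  |2| = 2
Absolute values in increasing order: 2 < 4 < 14 < 17 < 18 < 19
Listing the original numbers in that order gives the answer.
Final answer: [2, -4, -14, -17, -18, -19]


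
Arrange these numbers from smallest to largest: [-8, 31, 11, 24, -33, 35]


Original list: [-8, 31, 11, 24, -33, 35]
Repeatedly take the smallest remaining element:
  Remaining [-8, 31, 11, 24, -33, 35] -> smallest is -33
  Remaining [-8, 31, 11, 24, 35] -> smallest is -8
  Remaining [31, 11, 24, 35] -> smallest is 11
  Remaining [31, 24, 35] -> smallest is 24
  Remaining [31, 35] -> smallest is 31
  Remaining [35] -> smallest is 35
Collecting the picks in order gives the sorted list.
Final answer: [-33, -8, 11, 24, 31, 35]


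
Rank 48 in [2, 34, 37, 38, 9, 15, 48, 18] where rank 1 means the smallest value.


Sort ascending: [2, 9, 15, 18, 34, 37, 38, 48]
Find 48 in the sorted list.
48 is at position 8 (1-indexed).
Final answer: 8


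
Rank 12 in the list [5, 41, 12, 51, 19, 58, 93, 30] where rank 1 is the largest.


Sort descending: [93, 58, 51, 41, 30, 19, 12, 5]
Find 12 in the sorted list.
12 is at position 7.
Final answer: 7


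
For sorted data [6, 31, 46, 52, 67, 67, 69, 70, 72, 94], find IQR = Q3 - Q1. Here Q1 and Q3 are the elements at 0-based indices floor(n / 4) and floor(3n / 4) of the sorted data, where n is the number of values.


The data has n = 10 elements.
Q1 index = floor(10 / 4) = floor(2.5) = 2; Q3 index = floor(3 * 10 / 4) = floor(7.5) = 7
Q1 = element at index 2 = 46
Q3 = element at index 7 = 70
IQR = 70 - 46 = 24
Final answer: 24


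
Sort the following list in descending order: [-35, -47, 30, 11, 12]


Original list: [-35, -47, 30, 11, 12]
Repeatedly take the largest remaining element:
  Remaining [-35, -47, 30, 11, 12] -> largest is 30
  Remaining [-35, -47, 11, 12] -> largest is 12
  Remaining [-35, -47, 11] -> largest is 11
  Remaining [-35, -47] -> largest is -35
  Remaining [-47] -> largest is -47
Collecting the picks in order gives the descending list.
Final answer: [30, 12, 11, -35, -47]


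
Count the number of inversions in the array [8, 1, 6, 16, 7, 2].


For each element, count the later elements that are smaller than it:
  8 (index 0): smaller elements after it = [1, 6, 7, 2] -> 4
  1 (index 1): smaller elements after it = [] -> 0
  6 (index 2): smaller elements after it = [2] -> 1
  16 (index 3): smaller elements after it = [7, 2] -> 2
  7 (index 4): smaller elements after it = [2] -> 1
Total inversions = 4 + 0 + 1 + 2 + 1 = 8
Final answer: 8


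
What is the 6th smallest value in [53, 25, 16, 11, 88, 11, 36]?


Sort ascending: [11, 11, 16, 25, 36, 53, 88]
The 6th element (1-indexed) is at index 5.
Value = 53
Final answer: 53


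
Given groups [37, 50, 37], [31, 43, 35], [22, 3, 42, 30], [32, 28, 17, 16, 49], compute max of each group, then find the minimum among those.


Find max of each group:
  Group 1: [37, 50, 37] -> max = 50
  Group 2: [31, 43, 35] -> max = 43
  Group 3: [22, 3, 42, 30] -> max = 42
  Group 4: [32, 28, 17, 16, 49] -> max = 49
Maxes: [50, 43, 42, 49]
Minimum of maxes = 42
Final answer: 42


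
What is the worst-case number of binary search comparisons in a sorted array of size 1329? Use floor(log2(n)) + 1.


Binary search halves the search space each step.
Maximum comparisons = floor(log2(1329)) + 1
log2(1329) = 10.3761
floor(log2(1329)) = 10, so 10 + 1 = 11
Final answer: 11


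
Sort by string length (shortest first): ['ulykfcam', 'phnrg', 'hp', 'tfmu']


Compute lengths:
  'ulykfcam' has length 8
  'phnrg' has length 5
  'hp' has length 2
  'tfmu' has length 4
Lengths in increasing order: 2 < 4 < 5 < 8
Listing the words in that order gives the answer.
Final answer: ['hp', 'tfmu', 'phnrg', 'ulykfcam']


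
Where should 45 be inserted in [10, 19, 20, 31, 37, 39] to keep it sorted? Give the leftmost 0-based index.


List is sorted: [10, 19, 20, 31, 37, 39]
We need the leftmost position where 45 can be inserted, i.e. the first index whose element is >= 45 (or the end of the list if none is).
Binary search with low=0, high=6 (0-based indices):
  low=0, high=6, mid=3: a[3]=31 < 45, so low = 4
  low=4, high=6, mid=5: a[5]=39 < 45, so low = 6
Now low = high = 6, so the insertion index is 6.
Final answer: 6


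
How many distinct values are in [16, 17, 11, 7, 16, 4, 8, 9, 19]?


List all unique values:
Distinct values: [4, 7, 8, 9, 11, 16, 17, 19]
Count = 8
Final answer: 8


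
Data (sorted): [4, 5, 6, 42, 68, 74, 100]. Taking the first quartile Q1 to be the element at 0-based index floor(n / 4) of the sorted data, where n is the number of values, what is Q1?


The list has n = 7 elements.
Q1 index = floor(7 / 4) = floor(1.75) = 1
Counting from index 0 in the sorted data, the element at index 1 is 5.
Final answer: 5


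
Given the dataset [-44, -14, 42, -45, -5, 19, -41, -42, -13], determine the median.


First, sort the list: [-45, -44, -42, -41, -14, -13, -5, 19, 42]
The list has 9 elements (odd count).
The middle index is 4 (0-based), and the element there is -14.
Final answer: -14


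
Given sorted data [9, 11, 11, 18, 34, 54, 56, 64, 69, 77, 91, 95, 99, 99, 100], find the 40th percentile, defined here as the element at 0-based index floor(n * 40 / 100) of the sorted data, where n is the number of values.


The dataset has n = 15 elements.
Index = floor(15 * 40 / 100) = floor(600 / 100) = floor(6) = 6
Counting from index 0 in the sorted data, the element at index 6 is 56.
Final answer: 56


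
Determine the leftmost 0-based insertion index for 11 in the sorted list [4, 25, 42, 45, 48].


List is sorted: [4, 25, 42, 45, 48]
We need the leftmost position where 11 can be inserted, i.e. the first index whose element is >= 11 (or the end of the list if none is).
Binary search with low=0, high=5 (0-based indices):
  low=0, high=5, mid=2: a[2]=42 >= 11, so high = 2
  low=0, high=2, mid=1: a[1]=25 >= 11, so high = 1
  low=0, high=1, mid=0: a[0]=4 < 11, so low = 1
Now low = high = 1, so the insertion index is 1.
Final answer: 1


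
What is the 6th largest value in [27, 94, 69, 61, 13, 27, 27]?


Sort descending: [94, 69, 61, 27, 27, 27, 13]
The 6th element (1-indexed) is at index 5.
Value = 27
Final answer: 27


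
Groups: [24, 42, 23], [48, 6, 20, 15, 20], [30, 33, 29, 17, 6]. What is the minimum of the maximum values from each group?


Find max of each group:
  Group 1: [24, 42, 23] -> max = 42
  Group 2: [48, 6, 20, 15, 20] -> max = 48
  Group 3: [30, 33, 29, 17, 6] -> max = 33
Maxes: [42, 48, 33]
Minimum of maxes = 33
Final answer: 33


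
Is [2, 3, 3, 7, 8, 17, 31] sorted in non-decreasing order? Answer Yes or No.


Check consecutive pairs:
  2 <= 3? True
  3 <= 3? True
  3 <= 7? True
  7 <= 8? True
  8 <= 17? True
  17 <= 31? True
Every consecutive pair is in order, so the list is non-decreasing.
Final answer: Yes


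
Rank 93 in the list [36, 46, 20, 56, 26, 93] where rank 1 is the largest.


Sort descending: [93, 56, 46, 36, 26, 20]
Find 93 in the sorted list.
93 is at position 1.
Final answer: 1


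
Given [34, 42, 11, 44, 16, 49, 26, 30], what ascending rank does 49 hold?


Sort ascending: [11, 16, 26, 30, 34, 42, 44, 49]
Find 49 in the sorted list.
49 is at position 8 (1-indexed).
Final answer: 8


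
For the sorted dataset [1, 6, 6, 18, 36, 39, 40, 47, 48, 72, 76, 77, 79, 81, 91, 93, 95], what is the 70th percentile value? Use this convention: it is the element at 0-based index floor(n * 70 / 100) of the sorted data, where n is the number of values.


The dataset has n = 17 elements.
Index = floor(17 * 70 / 100) = floor(1190 / 100) = floor(11.9) = 11
Counting from index 0 in the sorted data, the element at index 11 is 77.
Final answer: 77


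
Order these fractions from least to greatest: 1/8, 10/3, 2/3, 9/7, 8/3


Convert to decimal for comparison:
  1/8 = 0.125
  10/3 = 3.3333
  2/3 = 0.6667
  9/7 = 1.2857
  8/3 = 2.6667
Decimals in increasing order: 0.125 < 0.6667 < 1.2857 < 2.6667 < 3.3333
Writing each back as its fraction gives the sorted order.
Final answer: 1/8, 2/3, 9/7, 8/3, 10/3


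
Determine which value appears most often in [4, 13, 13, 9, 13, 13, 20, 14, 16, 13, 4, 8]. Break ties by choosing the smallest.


Count the frequency of each value:
  4 appears 2 time(s)
  8 appears 1 time(s)
  9 appears 1 time(s)
  13 appears 5 time(s)
  14 appears 1 time(s)
  16 appears 1 time(s)
  20 appears 1 time(s)
Maximum frequency is 5.
Only 13 reaches that frequency, so it is the mode.
Final answer: 13


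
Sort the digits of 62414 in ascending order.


The number 62414 has digits: 6, 2, 4, 1, 4
Sorted: 1, 2, 4, 4, 6
Joining the sorted digits gives the result.
Final answer: 12446


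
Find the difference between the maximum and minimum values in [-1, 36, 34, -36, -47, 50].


Maximum value: 50
Minimum value: -47
Range = 50 - (-47) = 97
Final answer: 97


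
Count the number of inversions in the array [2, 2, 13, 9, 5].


For each element, count the later elements that are smaller than it:
  2 (index 0): smaller elements after it = [] -> 0
  2 (index 1): smaller elements after it = [] -> 0
  13 (index 2): smaller elements after it = [9, 5] -> 2
  9 (index 3): smaller elements after it = [5] -> 1
Total inversions = 0 + 0 + 2 + 1 = 3
Final answer: 3


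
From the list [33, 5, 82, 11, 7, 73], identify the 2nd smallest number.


Sort ascending: [5, 7, 11, 33, 73, 82]
The 2nd element (1-indexed) is at index 1.
Value = 7
Final answer: 7


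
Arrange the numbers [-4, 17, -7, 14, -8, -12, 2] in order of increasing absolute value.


Compute absolute values:
  |-4| = 4
  |17| = 17
  |-7| = 7
  |14| = 14
  |-8| = 8
  |-12| = 12
  |2| = 2
Absolute values in increasing order: 2 < 4 < 7 < 8 < 12 < 14 < 17
Listing the original numbers in that order gives the answer.
Final answer: [2, -4, -7, -8, -12, 14, 17]


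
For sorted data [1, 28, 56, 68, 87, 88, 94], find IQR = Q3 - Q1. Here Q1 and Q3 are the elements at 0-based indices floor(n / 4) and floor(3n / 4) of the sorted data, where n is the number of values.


The data has n = 7 elements.
Q1 index = floor(7 / 4) = floor(1.75) = 1; Q3 index = floor(3 * 7 / 4) = floor(5.25) = 5
Q1 = element at index 1 = 28
Q3 = element at index 5 = 88
IQR = 88 - 28 = 60
Final answer: 60


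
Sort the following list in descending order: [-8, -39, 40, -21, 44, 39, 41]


Original list: [-8, -39, 40, -21, 44, 39, 41]
Repeatedly take the largest remaining element:
  Remaining [-8, -39, 40, -21, 44, 39, 41] -> largest is 44
  Remaining [-8, -39, 40, -21, 39, 41] -> largest is 41
  Remaining [-8, -39, 40, -21, 39] -> largest is 40
  Remaining [-8, -39, -21, 39] -> largest is 39
  Remaining [-8, -39, -21] -> largest is -8
  Remaining [-39, -21] -> largest is -21
  Remaining [-39] -> largest is -39
Collecting the picks in order gives the descending list.
Final answer: [44, 41, 40, 39, -8, -21, -39]


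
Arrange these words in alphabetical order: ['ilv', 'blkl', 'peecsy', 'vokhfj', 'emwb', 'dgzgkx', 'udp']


Compare strings character by character (the first differing letter decides):
  'blkl' < 'dgzgkx' since 'b' < 'd' at position 1
  'dgzgkx' < 'emwb' since 'd' < 'e' at position 1
  'emwb' < 'ilv' since 'e' < 'i' at position 1
  'ilv' < 'peecsy' since 'i' < 'p' at position 1
  'peecsy' < 'udp' since 'p' < 'u' at position 1
  'udp' < 'vokhfj' since 'u' < 'v' at position 1
Chaining these comparisons gives the alphabetical order.
Final answer: ['blkl', 'dgzgkx', 'emwb', 'ilv', 'peecsy', 'udp', 'vokhfj']


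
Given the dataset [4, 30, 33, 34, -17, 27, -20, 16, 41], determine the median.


First, sort the list: [-20, -17, 4, 16, 27, 30, 33, 34, 41]
The list has 9 elements (odd count).
The middle index is 4 (0-based), and the element there is 27.
Final answer: 27


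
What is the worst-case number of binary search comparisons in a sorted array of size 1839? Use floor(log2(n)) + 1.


Binary search halves the search space each step.
Maximum comparisons = floor(log2(1839)) + 1
log2(1839) = 10.8447
floor(log2(1839)) = 10, so 10 + 1 = 11
Final answer: 11


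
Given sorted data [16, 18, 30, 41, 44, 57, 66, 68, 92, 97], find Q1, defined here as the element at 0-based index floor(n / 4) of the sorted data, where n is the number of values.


The list has n = 10 elements.
Q1 index = floor(10 / 4) = floor(2.5) = 2
Counting from index 0 in the sorted data, the element at index 2 is 30.
Final answer: 30


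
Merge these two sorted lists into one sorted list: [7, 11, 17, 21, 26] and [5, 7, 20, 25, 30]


List A: [7, 11, 17, 21, 26]
List B: [5, 7, 20, 25, 30]
Repeatedly compare the front elements and take the smaller:
  7 vs 5 -> take 5
  7 vs 7 -> take 7
  11 vs 7 -> take 7
  11 vs 20 -> take 11
  17 vs 20 -> take 17
  21 vs 20 -> take 20
  21 vs 25 -> take 21
  26 vs 25 -> take 25
  26 vs 30 -> take 26
  A is exhausted; append the rest of B: [30]
Final answer: [5, 7, 7, 11, 17, 20, 21, 25, 26, 30]


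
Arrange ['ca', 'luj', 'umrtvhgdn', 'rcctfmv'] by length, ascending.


Compute lengths:
  'ca' has length 2
  'luj' has length 3
  'umrtvhgdn' has length 9
  'rcctfmv' has length 7
Lengths in increasing order: 2 < 3 < 7 < 9
Listing the words in that order gives the answer.
Final answer: ['ca', 'luj', 'rcctfmv', 'umrtvhgdn']


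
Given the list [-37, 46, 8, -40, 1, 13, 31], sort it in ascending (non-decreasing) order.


Original list: [-37, 46, 8, -40, 1, 13, 31]
Repeatedly take the smallest remaining element:
  Remaining [-37, 46, 8, -40, 1, 13, 31] -> smallest is -40
  Remaining [-37, 46, 8, 1, 13, 31] -> smallest is -37
  Remaining [46, 8, 1, 13, 31] -> smallest is 1
  Remaining [46, 8, 13, 31] -> smallest is 8
  Remaining [46, 13, 31] -> smallest is 13
  Remaining [46, 31] -> smallest is 31
  Remaining [46] -> smallest is 46
Collecting the picks in order gives the sorted list.
Final answer: [-40, -37, 1, 8, 13, 31, 46]


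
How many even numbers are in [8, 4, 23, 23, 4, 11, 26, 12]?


Check each element:
  8 is even
  4 is even
  23 is odd
  23 is odd
  4 is even
  11 is odd
  26 is even
  12 is even
Evens: [8, 4, 4, 26, 12]
Count of evens = 5
Final answer: 5


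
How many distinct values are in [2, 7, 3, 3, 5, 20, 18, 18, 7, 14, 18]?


List all unique values:
Distinct values: [2, 3, 5, 7, 14, 18, 20]
Count = 7
Final answer: 7


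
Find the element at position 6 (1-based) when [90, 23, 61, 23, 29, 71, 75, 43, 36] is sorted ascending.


Sort ascending: [23, 23, 29, 36, 43, 61, 71, 75, 90]
The 6th element (1-indexed) is at index 5.
Value = 61
Final answer: 61


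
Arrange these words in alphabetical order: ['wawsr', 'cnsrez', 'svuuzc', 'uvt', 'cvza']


Compare strings character by character (the first differing letter decides):
  'cnsrez' < 'cvza' since 'n' < 'v' at position 2
  'cvza' < 'svuuzc' since 'c' < 's' at position 1
  'svuuzc' < 'uvt' since 's' < 'u' at position 1
  'uvt' < 'wawsr' since 'u' < 'w' at position 1
Chaining these comparisons gives the alphabetical order.
Final answer: ['cnsrez', 'cvza', 'svuuzc', 'uvt', 'wawsr']


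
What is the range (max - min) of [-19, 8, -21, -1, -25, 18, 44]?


Maximum value: 44
Minimum value: -25
Range = 44 - (-25) = 69
Final answer: 69


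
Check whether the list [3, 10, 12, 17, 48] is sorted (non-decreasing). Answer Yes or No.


Check consecutive pairs:
  3 <= 10? True
  10 <= 12? True
  12 <= 17? True
  17 <= 48? True
Every consecutive pair is in order, so the list is non-decreasing.
Final answer: Yes


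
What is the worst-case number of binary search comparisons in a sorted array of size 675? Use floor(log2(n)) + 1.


Binary search halves the search space each step.
Maximum comparisons = floor(log2(675)) + 1
log2(675) = 9.3987
floor(log2(675)) = 9, so 9 + 1 = 10
Final answer: 10


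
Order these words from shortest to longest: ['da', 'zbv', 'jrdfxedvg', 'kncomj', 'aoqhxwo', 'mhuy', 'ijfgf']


Compute lengths:
  'da' has length 2
  'zbv' has length 3
  'jrdfxedvg' has length 9
  'kncomj' has length 6
  'aoqhxwo' has length 7
  'mhuy' has length 4
  'ijfgf' has length 5
Lengths in increasing order: 2 < 3 < 4 < 5 < 6 < 7 < 9
Listing the words in that order gives the answer.
Final answer: ['da', 'zbv', 'mhuy', 'ijfgf', 'kncomj', 'aoqhxwo', 'jrdfxedvg']


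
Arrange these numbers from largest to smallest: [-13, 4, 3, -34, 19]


Original list: [-13, 4, 3, -34, 19]
Repeatedly take the largest remaining element:
  Remaining [-13, 4, 3, -34, 19] -> largest is 19
  Remaining [-13, 4, 3, -34] -> largest is 4
  Remaining [-13, 3, -34] -> largest is 3
  Remaining [-13, -34] -> largest is -13
  Remaining [-34] -> largest is -34
Collecting the picks in order gives the descending list.
Final answer: [19, 4, 3, -13, -34]


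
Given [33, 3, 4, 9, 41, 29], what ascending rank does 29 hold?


Sort ascending: [3, 4, 9, 29, 33, 41]
Find 29 in the sorted list.
29 is at position 4 (1-indexed).
Final answer: 4


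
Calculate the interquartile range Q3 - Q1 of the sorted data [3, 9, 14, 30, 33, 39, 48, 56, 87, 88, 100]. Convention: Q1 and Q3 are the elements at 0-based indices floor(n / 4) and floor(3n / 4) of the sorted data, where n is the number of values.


The data has n = 11 elements.
Q1 index = floor(11 / 4) = floor(2.75) = 2; Q3 index = floor(3 * 11 / 4) = floor(8.25) = 8
Q1 = element at index 2 = 14
Q3 = element at index 8 = 87
IQR = 87 - 14 = 73
Final answer: 73


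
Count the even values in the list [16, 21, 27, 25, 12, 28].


Check each element:
  16 is even
  21 is odd
  27 is odd
  25 is odd
  12 is even
  28 is even
Evens: [16, 12, 28]
Count of evens = 3
Final answer: 3


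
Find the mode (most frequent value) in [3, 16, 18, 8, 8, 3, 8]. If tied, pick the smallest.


Count the frequency of each value:
  3 appears 2 time(s)
  8 appears 3 time(s)
  16 appears 1 time(s)
  18 appears 1 time(s)
Maximum frequency is 3.
Only 8 reaches that frequency, so it is the mode.
Final answer: 8


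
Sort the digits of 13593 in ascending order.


The number 13593 has digits: 1, 3, 5, 9, 3
Sorted: 1, 3, 3, 5, 9
Joining the sorted digits gives the result.
Final answer: 13359


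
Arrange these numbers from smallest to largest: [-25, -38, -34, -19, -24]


Original list: [-25, -38, -34, -19, -24]
Repeatedly take the smallest remaining element:
  Remaining [-25, -38, -34, -19, -24] -> smallest is -38
  Remaining [-25, -34, -19, -24] -> smallest is -34
  Remaining [-25, -19, -24] -> smallest is -25
  Remaining [-19, -24] -> smallest is -24
  Remaining [-19] -> smallest is -19
Collecting the picks in order gives the sorted list.
Final answer: [-38, -34, -25, -24, -19]


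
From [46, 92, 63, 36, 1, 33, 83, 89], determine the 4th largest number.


Sort descending: [92, 89, 83, 63, 46, 36, 33, 1]
The 4th element (1-indexed) is at index 3.
Value = 63
Final answer: 63


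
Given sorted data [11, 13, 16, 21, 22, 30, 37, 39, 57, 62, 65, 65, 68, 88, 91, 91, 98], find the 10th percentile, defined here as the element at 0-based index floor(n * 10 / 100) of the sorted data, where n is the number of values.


The dataset has n = 17 elements.
Index = floor(17 * 10 / 100) = floor(170 / 100) = floor(1.7) = 1
Counting from index 0 in the sorted data, the element at index 1 is 13.
Final answer: 13


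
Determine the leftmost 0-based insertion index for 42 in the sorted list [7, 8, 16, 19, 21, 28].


List is sorted: [7, 8, 16, 19, 21, 28]
We need the leftmost position where 42 can be inserted, i.e. the first index whose element is >= 42 (or the end of the list if none is).
Binary search with low=0, high=6 (0-based indices):
  low=0, high=6, mid=3: a[3]=19 < 42, so low = 4
  low=4, high=6, mid=5: a[5]=28 < 42, so low = 6
Now low = high = 6, so the insertion index is 6.
Final answer: 6


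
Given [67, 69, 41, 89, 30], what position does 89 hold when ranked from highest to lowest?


Sort descending: [89, 69, 67, 41, 30]
Find 89 in the sorted list.
89 is at position 1.
Final answer: 1


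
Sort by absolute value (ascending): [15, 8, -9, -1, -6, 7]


Compute absolute values:
  |15| = 15
  |8| = 8
  |-9| = 9
  |-1| = 1
  |-6| = 6
  |7| = 7
Absolute values in increasing order: 1 < 6 < 7 < 8 < 9 < 15
Listing the original numbers in that order gives the answer.
Final answer: [-1, -6, 7, 8, -9, 15]


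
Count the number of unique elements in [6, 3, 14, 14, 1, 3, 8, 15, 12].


List all unique values:
Distinct values: [1, 3, 6, 8, 12, 14, 15]
Count = 7
Final answer: 7


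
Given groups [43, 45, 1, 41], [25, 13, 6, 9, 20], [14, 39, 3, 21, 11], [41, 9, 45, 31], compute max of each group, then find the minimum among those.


Find max of each group:
  Group 1: [43, 45, 1, 41] -> max = 45
  Group 2: [25, 13, 6, 9, 20] -> max = 25
  Group 3: [14, 39, 3, 21, 11] -> max = 39
  Group 4: [41, 9, 45, 31] -> max = 45
Maxes: [45, 25, 39, 45]
Minimum of maxes = 25
Final answer: 25


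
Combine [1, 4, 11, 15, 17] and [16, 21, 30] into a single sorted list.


List A: [1, 4, 11, 15, 17]
List B: [16, 21, 30]
Repeatedly compare the front elements and take the smaller:
  1 vs 16 -> take 1
  4 vs 16 -> take 4
  11 vs 16 -> take 11
  15 vs 16 -> take 15
  17 vs 16 -> take 16
  17 vs 21 -> take 17
  A is exhausted; append the rest of B: [21, 30]
Final answer: [1, 4, 11, 15, 16, 17, 21, 30]


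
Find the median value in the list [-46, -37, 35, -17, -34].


First, sort the list: [-46, -37, -34, -17, 35]
The list has 5 elements (odd count).
The middle index is 2 (0-based), and the element there is -34.
Final answer: -34


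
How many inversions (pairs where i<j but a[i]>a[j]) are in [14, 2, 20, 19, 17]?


For each element, count the later elements that are smaller than it:
  14 (index 0): smaller elements after it = [2] -> 1
  2 (index 1): smaller elements after it = [] -> 0
  20 (index 2): smaller elements after it = [19, 17] -> 2
  19 (index 3): smaller elements after it = [17] -> 1
Total inversions = 1 + 0 + 2 + 1 = 4
Final answer: 4


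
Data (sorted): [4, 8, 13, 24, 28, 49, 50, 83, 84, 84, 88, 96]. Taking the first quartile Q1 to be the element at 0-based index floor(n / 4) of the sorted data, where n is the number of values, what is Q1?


The list has n = 12 elements.
Q1 index = floor(12 / 4) = floor(3) = 3
Counting from index 0 in the sorted data, the element at index 3 is 24.
Final answer: 24


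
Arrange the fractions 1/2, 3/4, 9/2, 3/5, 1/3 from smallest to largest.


Convert to decimal for comparison:
  1/2 = 0.5
  3/4 = 0.75
  9/2 = 4.5
  3/5 = 0.6
  1/3 = 0.3333
Decimals in increasing order: 0.3333 < 0.5 < 0.6 < 0.75 < 4.5
Writing each back as its fraction gives the sorted order.
Final answer: 1/3, 1/2, 3/5, 3/4, 9/2


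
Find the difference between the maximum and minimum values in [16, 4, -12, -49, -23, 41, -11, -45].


Maximum value: 41
Minimum value: -49
Range = 41 - (-49) = 90
Final answer: 90


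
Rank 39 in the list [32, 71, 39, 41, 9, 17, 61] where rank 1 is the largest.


Sort descending: [71, 61, 41, 39, 32, 17, 9]
Find 39 in the sorted list.
39 is at position 4.
Final answer: 4


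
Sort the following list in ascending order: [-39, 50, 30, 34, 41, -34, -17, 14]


Original list: [-39, 50, 30, 34, 41, -34, -17, 14]
Repeatedly take the smallest remaining element:
  Remaining [-39, 50, 30, 34, 41, -34, -17, 14] -> smallest is -39
  Remaining [50, 30, 34, 41, -34, -17, 14] -> smallest is -34
  Remaining [50, 30, 34, 41, -17, 14] -> smallest is -17
  Remaining [50, 30, 34, 41, 14] -> smallest is 14
  Remaining [50, 30, 34, 41] -> smallest is 30
  Remaining [50, 34, 41] -> smallest is 34
  Remaining [50, 41] -> smallest is 41
  Remaining [50] -> smallest is 50
Collecting the picks in order gives the sorted list.
Final answer: [-39, -34, -17, 14, 30, 34, 41, 50]


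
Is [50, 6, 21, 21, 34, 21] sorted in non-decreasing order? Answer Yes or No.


Check consecutive pairs:
  50 <= 6? False
  6 <= 21? True
  21 <= 21? True
  21 <= 34? True
  34 <= 21? False
2 consecutive pair(s) are out of order, so the list is not sorted.
Final answer: No


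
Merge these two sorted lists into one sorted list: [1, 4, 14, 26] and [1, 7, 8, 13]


List A: [1, 4, 14, 26]
List B: [1, 7, 8, 13]
Repeatedly compare the front elements and take the smaller:
  1 vs 1 -> take 1
  4 vs 1 -> take 1
  4 vs 7 -> take 4
  14 vs 7 -> take 7
  14 vs 8 -> take 8
  14 vs 13 -> take 13
  B is exhausted; append the rest of A: [14, 26]
Final answer: [1, 1, 4, 7, 8, 13, 14, 26]


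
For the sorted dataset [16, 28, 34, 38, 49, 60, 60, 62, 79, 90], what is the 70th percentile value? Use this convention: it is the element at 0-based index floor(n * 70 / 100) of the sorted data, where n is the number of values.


The dataset has n = 10 elements.
Index = floor(10 * 70 / 100) = floor(700 / 100) = floor(7) = 7
Counting from index 0 in the sorted data, the element at index 7 is 62.
Final answer: 62


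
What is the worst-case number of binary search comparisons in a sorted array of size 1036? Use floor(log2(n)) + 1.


Binary search halves the search space each step.
Maximum comparisons = floor(log2(1036)) + 1
log2(1036) = 10.0168
floor(log2(1036)) = 10, so 10 + 1 = 11
Final answer: 11


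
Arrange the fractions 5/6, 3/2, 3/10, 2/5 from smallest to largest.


Convert to decimal for comparison:
  5/6 = 0.8333
  3/2 = 1.5
  3/10 = 0.3
  2/5 = 0.4
Decimals in increasing order: 0.3 < 0.4 < 0.8333 < 1.5
Writing each back as its fraction gives the sorted order.
Final answer: 3/10, 2/5, 5/6, 3/2


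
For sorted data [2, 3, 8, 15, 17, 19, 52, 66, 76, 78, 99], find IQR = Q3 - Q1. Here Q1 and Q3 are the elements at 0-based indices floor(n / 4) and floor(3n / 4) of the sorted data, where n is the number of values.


The data has n = 11 elements.
Q1 index = floor(11 / 4) = floor(2.75) = 2; Q3 index = floor(3 * 11 / 4) = floor(8.25) = 8
Q1 = element at index 2 = 8
Q3 = element at index 8 = 76
IQR = 76 - 8 = 68
Final answer: 68


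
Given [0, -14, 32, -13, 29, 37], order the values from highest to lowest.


Original list: [0, -14, 32, -13, 29, 37]
Repeatedly take the largest remaining element:
  Remaining [0, -14, 32, -13, 29, 37] -> largest is 37
  Remaining [0, -14, 32, -13, 29] -> largest is 32
  Remaining [0, -14, -13, 29] -> largest is 29
  Remaining [0, -14, -13] -> largest is 0
  Remaining [-14, -13] -> largest is -13
  Remaining [-14] -> largest is -14
Collecting the picks in order gives the descending list.
Final answer: [37, 32, 29, 0, -13, -14]


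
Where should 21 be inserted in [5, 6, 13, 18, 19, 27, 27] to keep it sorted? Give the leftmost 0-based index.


List is sorted: [5, 6, 13, 18, 19, 27, 27]
We need the leftmost position where 21 can be inserted, i.e. the first index whose element is >= 21 (or the end of the list if none is).
Binary search with low=0, high=7 (0-based indices):
  low=0, high=7, mid=3: a[3]=18 < 21, so low = 4
  low=4, high=7, mid=5: a[5]=27 >= 21, so high = 5
  low=4, high=5, mid=4: a[4]=19 < 21, so low = 5
Now low = high = 5, so the insertion index is 5.
Final answer: 5


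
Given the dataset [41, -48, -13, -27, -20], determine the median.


First, sort the list: [-48, -27, -20, -13, 41]
The list has 5 elements (odd count).
The middle index is 2 (0-based), and the element there is -20.
Final answer: -20


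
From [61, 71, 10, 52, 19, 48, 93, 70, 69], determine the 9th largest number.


Sort descending: [93, 71, 70, 69, 61, 52, 48, 19, 10]
The 9th element (1-indexed) is at index 8.
Value = 10
Final answer: 10


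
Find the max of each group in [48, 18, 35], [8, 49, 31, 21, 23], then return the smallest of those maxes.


Find max of each group:
  Group 1: [48, 18, 35] -> max = 48
  Group 2: [8, 49, 31, 21, 23] -> max = 49
Maxes: [48, 49]
Minimum of maxes = 48
Final answer: 48


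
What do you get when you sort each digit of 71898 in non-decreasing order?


The number 71898 has digits: 7, 1, 8, 9, 8
Sorted: 1, 7, 8, 8, 9
Joining the sorted digits gives the result.
Final answer: 17889


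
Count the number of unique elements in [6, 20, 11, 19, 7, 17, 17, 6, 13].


List all unique values:
Distinct values: [6, 7, 11, 13, 17, 19, 20]
Count = 7
Final answer: 7


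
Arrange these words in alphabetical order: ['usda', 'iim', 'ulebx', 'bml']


Compare strings character by character (the first differing letter decides):
  'bml' < 'iim' since 'b' < 'i' at position 1
  'iim' < 'ulebx' since 'i' < 'u' at position 1
  'ulebx' < 'usda' since 'l' < 's' at position 2
Chaining these comparisons gives the alphabetical order.
Final answer: ['bml', 'iim', 'ulebx', 'usda']


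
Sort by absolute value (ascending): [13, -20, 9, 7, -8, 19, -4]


Compute absolute values:
  |13| = 13
  |-20| = 20
  |9| = 9
  |7| = 7
  |-8| = 8
  |19| = 19
  |-4| = 4
Absolute values in increasing order: 4 < 7 < 8 < 9 < 13 < 19 < 20
Listing the original numbers in that order gives the answer.
Final answer: [-4, 7, -8, 9, 13, 19, -20]


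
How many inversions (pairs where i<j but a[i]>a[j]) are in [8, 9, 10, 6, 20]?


For each element, count the later elements that are smaller than it:
  8 (index 0): smaller elements after it = [6] -> 1
  9 (index 1): smaller elements after it = [6] -> 1
  10 (index 2): smaller elements after it = [6] -> 1
  6 (index 3): smaller elements after it = [] -> 0
Total inversions = 1 + 1 + 1 + 0 = 3
Final answer: 3


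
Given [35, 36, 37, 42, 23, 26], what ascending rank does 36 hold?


Sort ascending: [23, 26, 35, 36, 37, 42]
Find 36 in the sorted list.
36 is at position 4 (1-indexed).
Final answer: 4


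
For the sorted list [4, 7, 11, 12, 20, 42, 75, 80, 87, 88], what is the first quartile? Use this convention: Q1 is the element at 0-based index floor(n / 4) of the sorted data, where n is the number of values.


The list has n = 10 elements.
Q1 index = floor(10 / 4) = floor(2.5) = 2
Counting from index 0 in the sorted data, the element at index 2 is 11.
Final answer: 11


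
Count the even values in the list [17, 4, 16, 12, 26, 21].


Check each element:
  17 is odd
  4 is even
  16 is even
  12 is even
  26 is even
  21 is odd
Evens: [4, 16, 12, 26]
Count of evens = 4
Final answer: 4


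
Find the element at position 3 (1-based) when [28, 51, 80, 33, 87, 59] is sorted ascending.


Sort ascending: [28, 33, 51, 59, 80, 87]
The 3rd element (1-indexed) is at index 2.
Value = 51
Final answer: 51


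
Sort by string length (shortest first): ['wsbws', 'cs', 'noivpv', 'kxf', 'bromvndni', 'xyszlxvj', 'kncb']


Compute lengths:
  'wsbws' has length 5
  'cs' has length 2
  'noivpv' has length 6
  'kxf' has length 3
  'bromvndni' has length 9
  'xyszlxvj' has length 8
  'kncb' has length 4
Lengths in increasing order: 2 < 3 < 4 < 5 < 6 < 8 < 9
Listing the words in that order gives the answer.
Final answer: ['cs', 'kxf', 'kncb', 'wsbws', 'noivpv', 'xyszlxvj', 'bromvndni']


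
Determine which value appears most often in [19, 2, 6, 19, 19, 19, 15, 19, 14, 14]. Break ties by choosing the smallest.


Count the frequency of each value:
  2 appears 1 time(s)
  6 appears 1 time(s)
  14 appears 2 time(s)
  15 appears 1 time(s)
  19 appears 5 time(s)
Maximum frequency is 5.
Only 19 reaches that frequency, so it is the mode.
Final answer: 19


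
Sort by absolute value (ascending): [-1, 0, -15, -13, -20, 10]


Compute absolute values:
  |-1| = 1
  |0| = 0
  |-15| = 15
  |-13| = 13
  |-20| = 20
  |10| = 10
Absolute values in increasing order: 0 < 1 < 10 < 13 < 15 < 20
Listing the original numbers in that order gives the answer.
Final answer: [0, -1, 10, -13, -15, -20]


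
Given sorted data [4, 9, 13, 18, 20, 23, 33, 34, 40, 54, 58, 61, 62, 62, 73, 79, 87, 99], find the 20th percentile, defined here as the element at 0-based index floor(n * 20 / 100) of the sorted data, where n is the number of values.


The dataset has n = 18 elements.
Index = floor(18 * 20 / 100) = floor(360 / 100) = floor(3.6) = 3
Counting from index 0 in the sorted data, the element at index 3 is 18.
Final answer: 18


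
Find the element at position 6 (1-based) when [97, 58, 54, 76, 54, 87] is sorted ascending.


Sort ascending: [54, 54, 58, 76, 87, 97]
The 6th element (1-indexed) is at index 5.
Value = 97
Final answer: 97


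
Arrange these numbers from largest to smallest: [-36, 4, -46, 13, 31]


Original list: [-36, 4, -46, 13, 31]
Repeatedly take the largest remaining element:
  Remaining [-36, 4, -46, 13, 31] -> largest is 31
  Remaining [-36, 4, -46, 13] -> largest is 13
  Remaining [-36, 4, -46] -> largest is 4
  Remaining [-36, -46] -> largest is -36
  Remaining [-46] -> largest is -46
Collecting the picks in order gives the descending list.
Final answer: [31, 13, 4, -36, -46]


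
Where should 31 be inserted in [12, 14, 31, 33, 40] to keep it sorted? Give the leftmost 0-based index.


List is sorted: [12, 14, 31, 33, 40]
We need the leftmost position where 31 can be inserted, i.e. the first index whose element is >= 31 (or the end of the list if none is).
Binary search with low=0, high=5 (0-based indices):
  low=0, high=5, mid=2: a[2]=31 >= 31, so high = 2
  low=0, high=2, mid=1: a[1]=14 < 31, so low = 2
Now low = high = 2, so the insertion index is 2.
Final answer: 2


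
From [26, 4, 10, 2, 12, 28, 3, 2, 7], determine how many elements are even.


Check each element:
  26 is even
  4 is even
  10 is even
  2 is even
  12 is even
  28 is even
  3 is odd
  2 is even
  7 is odd
Evens: [26, 4, 10, 2, 12, 28, 2]
Count of evens = 7
Final answer: 7


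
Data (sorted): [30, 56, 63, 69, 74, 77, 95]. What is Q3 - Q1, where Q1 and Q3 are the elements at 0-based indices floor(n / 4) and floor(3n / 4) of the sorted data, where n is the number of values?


The data has n = 7 elements.
Q1 index = floor(7 / 4) = floor(1.75) = 1; Q3 index = floor(3 * 7 / 4) = floor(5.25) = 5
Q1 = element at index 1 = 56
Q3 = element at index 5 = 77
IQR = 77 - 56 = 21
Final answer: 21


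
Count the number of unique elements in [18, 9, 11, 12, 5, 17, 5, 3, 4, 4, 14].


List all unique values:
Distinct values: [3, 4, 5, 9, 11, 12, 14, 17, 18]
Count = 9
Final answer: 9


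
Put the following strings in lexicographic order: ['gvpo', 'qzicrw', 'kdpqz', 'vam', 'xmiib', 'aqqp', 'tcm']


Compare strings character by character (the first differing letter decides):
  'aqqp' < 'gvpo' since 'a' < 'g' at position 1
  'gvpo' < 'kdpqz' since 'g' < 'k' at position 1
  'kdpqz' < 'qzicrw' since 'k' < 'q' at position 1
  'qzicrw' < 'tcm' since 'q' < 't' at position 1
  'tcm' < 'vam' since 't' < 'v' at position 1
  'vam' < 'xmiib' since 'v' < 'x' at position 1
Chaining these comparisons gives the alphabetical order.
Final answer: ['aqqp', 'gvpo', 'kdpqz', 'qzicrw', 'tcm', 'vam', 'xmiib']


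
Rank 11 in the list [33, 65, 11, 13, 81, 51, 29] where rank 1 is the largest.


Sort descending: [81, 65, 51, 33, 29, 13, 11]
Find 11 in the sorted list.
11 is at position 7.
Final answer: 7


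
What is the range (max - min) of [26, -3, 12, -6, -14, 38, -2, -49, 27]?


Maximum value: 38
Minimum value: -49
Range = 38 - (-49) = 87
Final answer: 87


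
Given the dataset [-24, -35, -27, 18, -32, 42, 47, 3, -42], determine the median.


First, sort the list: [-42, -35, -32, -27, -24, 3, 18, 42, 47]
The list has 9 elements (odd count).
The middle index is 4 (0-based), and the element there is -24.
Final answer: -24


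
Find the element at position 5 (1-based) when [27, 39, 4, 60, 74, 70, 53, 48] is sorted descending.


Sort descending: [74, 70, 60, 53, 48, 39, 27, 4]
The 5th element (1-indexed) is at index 4.
Value = 48
Final answer: 48


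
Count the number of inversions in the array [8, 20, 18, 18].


For each element, count the later elements that are smaller than it:
  8 (index 0): smaller elements after it = [] -> 0
  20 (index 1): smaller elements after it = [18, 18] -> 2
  18 (index 2): smaller elements after it = [] -> 0
Total inversions = 0 + 2 + 0 = 2
Final answer: 2


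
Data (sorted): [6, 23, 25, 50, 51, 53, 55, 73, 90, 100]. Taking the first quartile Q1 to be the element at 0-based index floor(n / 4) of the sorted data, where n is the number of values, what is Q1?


The list has n = 10 elements.
Q1 index = floor(10 / 4) = floor(2.5) = 2
Counting from index 0 in the sorted data, the element at index 2 is 25.
Final answer: 25
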